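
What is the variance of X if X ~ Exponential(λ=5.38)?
0.0345

We have X ~ Exponential(λ=5.38).

For an Exponential distribution with λ=5.38:
Var(X) = 0.0345

The variance measures the spread of the distribution around the mean.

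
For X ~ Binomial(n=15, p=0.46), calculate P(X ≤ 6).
0.421058

We have X ~ Binomial(n=15, p=0.46).

The CDF gives us P(X ≤ k).

Using the CDF:
P(X ≤ 6) = 0.421058

This means there's approximately a 42.1% chance that X is at most 6.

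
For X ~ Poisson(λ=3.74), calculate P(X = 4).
0.193648

We have X ~ Poisson(λ=3.74).

For a Poisson distribution, the PMF gives us the probability of each outcome.

Using the PMF formula:
P(X = 4) = 0.193648

Rounded to 4 decimal places: 0.1936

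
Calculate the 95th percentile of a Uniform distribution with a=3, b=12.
11.5500

We have X ~ Uniform(a=3, b=12).

We want to find x such that P(X ≤ x) = 0.95.

This is the 95th percentile, which means 95% of values fall below this point.

Using the inverse CDF (quantile function):
x = F⁻¹(0.95) = 11.5500

Verification: P(X ≤ 11.5500) = 0.95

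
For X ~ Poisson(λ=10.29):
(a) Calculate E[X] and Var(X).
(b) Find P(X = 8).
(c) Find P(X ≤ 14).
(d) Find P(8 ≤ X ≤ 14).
(a) E[X] = 10.2900, Var(X) = 10.2900
(b) P(X = 8) = 0.105904
(c) P(X ≤ 14) = 0.900560
(d) P(8 ≤ X ≤ 14) = 0.705335

We have X ~ Poisson(λ=10.29).

(a) Moments:
E[X] = 10.2900
Var(X) = 10.2900
σ = √Var(X) = 3.2078

(b) Point probability using PMF:
P(X = 8) = 0.105904

(c) Cumulative probability using CDF:
P(X ≤ 14) = F(14) = 0.900560

(d) Range probability:
P(8 ≤ X ≤ 14) = P(X ≤ 14) - P(X ≤ 7)
                   = F(14) - F(7)
                   = 0.900560 - 0.195225
                   = 0.705335

This means approximately 70.5% of outcomes fall in the interval [8, 14].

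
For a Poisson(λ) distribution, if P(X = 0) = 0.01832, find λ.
λ = 3.9998

For a Poisson(λ) distribution, the PMF at 0 is:
P(X = 0) = λ^0 e^(-λ) / 0! = e^(-λ)

Given P(X = 0) = 0.01832:
e^(-λ) = 0.01832
-λ = ln(0.01832)
λ = -ln(0.01832) = 3.9998

Verification: e^(-3.9998) = 0.01832 ✓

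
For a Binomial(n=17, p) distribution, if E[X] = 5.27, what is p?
p = 0.31

For a Binomial(n, p) distribution:
E[X] = n × p

Given n = 17 and E[X] = 5.27:
5.27 = 17 × p
p = 5.27 / 17 = 0.31

Verification: Binomial(17, 0.31) has E[X] = 5.27 ✓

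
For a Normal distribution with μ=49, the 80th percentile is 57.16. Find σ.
σ = 9.6956

For X ~ Normal(μ, σ), the p-th percentile satisfies x = μ + z_p × σ,
where z_p = Φ⁻¹(p) is the standard normal quantile.

Step 1: z_{0.8} = Φ⁻¹(0.8) = 0.8416

Step 2: Solve for σ:
57.16 = 49 + 0.8416 × σ
σ = (57.16 - 49) / 0.8416
σ = 8.16 / 0.8416
σ = 9.6956

Verification: μ + z × σ = 49 + 0.8416 × 9.6956 = 57.16 ✓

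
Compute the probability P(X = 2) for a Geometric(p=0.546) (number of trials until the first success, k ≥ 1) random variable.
0.247884

We have X ~ Geometric(p=0.546) (number of trials until the first success, k ≥ 1).

For a Geometric distribution, the PMF gives us the probability of each outcome.

Using the PMF formula:
P(X = 2) = 0.247884

Rounded to 4 decimal places: 0.2479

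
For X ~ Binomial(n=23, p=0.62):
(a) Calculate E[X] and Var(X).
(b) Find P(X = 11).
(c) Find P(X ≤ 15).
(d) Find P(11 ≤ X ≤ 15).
(a) E[X] = 14.2600, Var(X) = 5.4188
(b) P(X = 11) = 0.063784
(c) P(X ≤ 15) = 0.697912
(d) P(11 ≤ X ≤ 15) = 0.642882

We have X ~ Binomial(n=23, p=0.62).

(a) Moments:
E[X] = 14.2600
Var(X) = 5.4188
σ = √Var(X) = 2.3278

(b) Point probability using PMF:
P(X = 11) = 0.063784

(c) Cumulative probability using CDF:
P(X ≤ 15) = F(15) = 0.697912

(d) Range probability:
P(11 ≤ X ≤ 15) = P(X ≤ 15) - P(X ≤ 10)
                   = F(15) - F(10)
                   = 0.697912 - 0.055030
                   = 0.642882

This means approximately 64.3% of outcomes fall in the interval [11, 15].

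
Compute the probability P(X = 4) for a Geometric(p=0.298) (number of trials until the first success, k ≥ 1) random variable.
0.103093

We have X ~ Geometric(p=0.298) (number of trials until the first success, k ≥ 1).

For a Geometric distribution, the PMF gives us the probability of each outcome.

Using the PMF formula:
P(X = 4) = 0.103093

Rounded to 4 decimal places: 0.1031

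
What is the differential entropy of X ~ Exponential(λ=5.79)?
-0.7561 nats

We have X ~ Exponential(λ=5.79).

The differential entropy measures the uncertainty or information content of the distribution.

For an Exponential distribution with λ=5.79:
h(X) = -0.7561 nats

(In bits, this would be -1.0909 bits.)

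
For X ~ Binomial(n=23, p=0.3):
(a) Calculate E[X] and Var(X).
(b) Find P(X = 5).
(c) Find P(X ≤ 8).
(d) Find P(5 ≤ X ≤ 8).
(a) E[X] = 6.9000, Var(X) = 4.8300
(b) P(X = 5) = 0.133151
(c) P(X ≤ 8) = 0.770855
(d) P(5 ≤ X ≤ 8) = 0.635252

We have X ~ Binomial(n=23, p=0.3).

(a) Moments:
E[X] = 6.9000
Var(X) = 4.8300
σ = √Var(X) = 2.1977

(b) Point probability using PMF:
P(X = 5) = 0.133151

(c) Cumulative probability using CDF:
P(X ≤ 8) = F(8) = 0.770855

(d) Range probability:
P(5 ≤ X ≤ 8) = P(X ≤ 8) - P(X ≤ 4)
                   = F(8) - F(4)
                   = 0.770855 - 0.135603
                   = 0.635252

This means approximately 63.5% of outcomes fall in the interval [5, 8].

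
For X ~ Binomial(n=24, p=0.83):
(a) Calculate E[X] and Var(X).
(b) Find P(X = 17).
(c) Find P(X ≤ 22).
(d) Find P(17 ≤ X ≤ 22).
(a) E[X] = 19.9200, Var(X) = 3.3864
(b) P(X = 17) = 0.059797
(c) P(X ≤ 22) = 0.932411
(d) P(17 ≤ X ≤ 22) = 0.893032

We have X ~ Binomial(n=24, p=0.83).

(a) Moments:
E[X] = 19.9200
Var(X) = 3.3864
σ = √Var(X) = 1.8402

(b) Point probability using PMF:
P(X = 17) = 0.059797

(c) Cumulative probability using CDF:
P(X ≤ 22) = F(22) = 0.932411

(d) Range probability:
P(17 ≤ X ≤ 22) = P(X ≤ 22) - P(X ≤ 16)
                   = F(22) - F(16)
                   = 0.932411 - 0.039379
                   = 0.893032

This means approximately 89.3% of outcomes fall in the interval [17, 22].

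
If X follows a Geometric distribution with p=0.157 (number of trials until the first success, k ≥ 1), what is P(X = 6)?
0.066840

We have X ~ Geometric(p=0.157) (number of trials until the first success, k ≥ 1).

For a Geometric distribution, the PMF gives us the probability of each outcome.

Using the PMF formula:
P(X = 6) = 0.066840

Rounded to 4 decimal places: 0.0668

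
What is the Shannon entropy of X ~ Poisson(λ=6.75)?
2.3601 nats

We have X ~ Poisson(λ=6.75).

The Shannon entropy measures the uncertainty or information content of the distribution.

For a Poisson distribution with λ=6.75:
H(X) = 2.3601 nats

(In bits, this would be 3.4050 bits.)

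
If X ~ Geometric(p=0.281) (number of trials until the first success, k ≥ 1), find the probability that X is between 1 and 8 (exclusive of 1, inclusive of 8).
0.647578

We have X ~ Geometric(p=0.281) (number of trials until the first success, k ≥ 1).

To find P(1 < X ≤ 8), we use:
P(1 < X ≤ 8) = P(X ≤ 8) - P(X ≤ 1)
                 = F(8) - F(1)
                 = 0.928578 - 0.281000
                 = 0.647578

So there's approximately a 64.8% chance that X falls in this range.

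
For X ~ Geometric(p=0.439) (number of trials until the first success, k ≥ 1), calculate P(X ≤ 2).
0.685279

We have X ~ Geometric(p=0.439) (number of trials until the first success, k ≥ 1).

The CDF gives us P(X ≤ k).

Using the CDF:
P(X ≤ 2) = 0.685279

This means there's approximately a 68.5% chance that X is at most 2.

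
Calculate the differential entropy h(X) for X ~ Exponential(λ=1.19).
0.8260 nats

We have X ~ Exponential(λ=1.19).

The differential entropy measures the uncertainty or information content of the distribution.

For an Exponential distribution with λ=1.19:
h(X) = 0.8260 nats

(In bits, this would be 1.1917 bits.)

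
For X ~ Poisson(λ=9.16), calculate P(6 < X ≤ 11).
0.594622

We have X ~ Poisson(λ=9.16).

To find P(6 < X ≤ 11), we use:
P(6 < X ≤ 11) = P(X ≤ 11) - P(X ≤ 6)
                 = F(11) - F(6)
                 = 0.787215 - 0.192593
                 = 0.594622

So there's approximately a 59.5% chance that X falls in this range.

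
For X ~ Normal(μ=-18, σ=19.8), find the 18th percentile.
-36.1242

We have X ~ Normal(μ=-18, σ=19.8).

We want to find x such that P(X ≤ x) = 0.18.

This is the 18th percentile, which means 18% of values fall below this point.

Using the inverse CDF (quantile function):
x = F⁻¹(0.18) = -36.1242

Verification: P(X ≤ -36.1242) = 0.18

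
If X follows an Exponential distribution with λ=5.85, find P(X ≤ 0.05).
0.253605

We have X ~ Exponential(λ=5.85).

The CDF gives us P(X ≤ k).

Using the CDF:
P(X ≤ 0.05) = 0.253605

This means there's approximately a 25.4% chance that X is at most 0.05.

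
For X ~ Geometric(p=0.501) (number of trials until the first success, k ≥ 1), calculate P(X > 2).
0.249001

We have X ~ Geometric(p=0.501) (number of trials until the first success, k ≥ 1).

P(X > 2) = 1 - P(X ≤ 2)
                = 1 - F(2)
                = 1 - 0.750999
                = 0.249001

So there's approximately a 24.9% chance that X exceeds 2.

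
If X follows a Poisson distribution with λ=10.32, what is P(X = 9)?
0.120624

We have X ~ Poisson(λ=10.32).

For a Poisson distribution, the PMF gives us the probability of each outcome.

Using the PMF formula:
P(X = 9) = 0.120624

Rounded to 4 decimal places: 0.1206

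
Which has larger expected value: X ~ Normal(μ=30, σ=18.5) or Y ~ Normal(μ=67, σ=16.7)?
Y has larger mean (67.0000 > 30.0000)

Compute the expected value for each distribution:

X ~ Normal(μ=30, σ=18.5):
E[X] = 30.0000

Y ~ Normal(μ=67, σ=16.7):
E[Y] = 67.0000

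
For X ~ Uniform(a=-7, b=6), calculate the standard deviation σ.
3.7528

We have X ~ Uniform(a=-7, b=6).

For a Uniform distribution with a=-7, b=6:
σ = √Var(X) = 3.7528

The standard deviation is the square root of the variance.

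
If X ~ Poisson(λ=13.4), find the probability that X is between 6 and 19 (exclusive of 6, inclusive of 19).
0.924996

We have X ~ Poisson(λ=13.4).

To find P(6 < X ≤ 19), we use:
P(6 < X ≤ 19) = P(X ≤ 19) - P(X ≤ 6)
                 = F(19) - F(6)
                 = 0.945435 - 0.020439
                 = 0.924996

So there's approximately a 92.5% chance that X falls in this range.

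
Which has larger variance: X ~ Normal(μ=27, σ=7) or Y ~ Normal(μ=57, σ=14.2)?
Y has larger variance (201.6400 > 49.0000)

Compute the variance for each distribution:

X ~ Normal(μ=27, σ=7):
Var(X) = 49.0000

Y ~ Normal(μ=57, σ=14.2):
Var(Y) = 201.6400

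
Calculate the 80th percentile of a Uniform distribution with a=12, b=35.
30.4000

We have X ~ Uniform(a=12, b=35).

We want to find x such that P(X ≤ x) = 0.8.

This is the 80th percentile, which means 80% of values fall below this point.

Using the inverse CDF (quantile function):
x = F⁻¹(0.8) = 30.4000

Verification: P(X ≤ 30.4000) = 0.8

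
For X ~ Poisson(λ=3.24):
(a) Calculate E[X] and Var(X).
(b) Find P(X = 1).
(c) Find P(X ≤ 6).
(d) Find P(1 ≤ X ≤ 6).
(a) E[X] = 3.2400, Var(X) = 3.2400
(b) P(X = 1) = 0.126891
(c) P(X ≤ 6) = 0.952907
(d) P(1 ≤ X ≤ 6) = 0.913743

We have X ~ Poisson(λ=3.24).

(a) Moments:
E[X] = 3.2400
Var(X) = 3.2400
σ = √Var(X) = 1.8000

(b) Point probability using PMF:
P(X = 1) = 0.126891

(c) Cumulative probability using CDF:
P(X ≤ 6) = F(6) = 0.952907

(d) Range probability:
P(1 ≤ X ≤ 6) = P(X ≤ 6) - P(X ≤ 0)
                   = F(6) - F(0)
                   = 0.952907 - 0.039164
                   = 0.913743

This means approximately 91.4% of outcomes fall in the interval [1, 6].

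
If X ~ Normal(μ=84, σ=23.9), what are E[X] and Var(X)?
E[X] = 84.0000, Var(X) = 571.2100

We have X ~ Normal(μ=84, σ=23.9).

For a Normal distribution with μ=84, σ=23.9:

Expected value:
E[X] = 84.0000

Variance:
Var(X) = 571.2100

Standard deviation:
σ = √Var(X) = 23.9000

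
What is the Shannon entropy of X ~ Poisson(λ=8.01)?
2.4481 nats

We have X ~ Poisson(λ=8.01).

The Shannon entropy measures the uncertainty or information content of the distribution.

For a Poisson distribution with λ=8.01:
H(X) = 2.4481 nats

(In bits, this would be 3.5318 bits.)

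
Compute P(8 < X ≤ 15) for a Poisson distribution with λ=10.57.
0.656146

We have X ~ Poisson(λ=10.57).

To find P(8 < X ≤ 15), we use:
P(8 < X ≤ 15) = P(X ≤ 15) - P(X ≤ 8)
                 = F(15) - F(8)
                 = 0.928555 - 0.272409
                 = 0.656146

So there's approximately a 65.6% chance that X falls in this range.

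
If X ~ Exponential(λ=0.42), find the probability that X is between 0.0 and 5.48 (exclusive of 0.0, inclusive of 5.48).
0.899901

We have X ~ Exponential(λ=0.42).

To find P(0.0 < X ≤ 5.48), we use:
P(0.0 < X ≤ 5.48) = P(X ≤ 5.48) - P(X ≤ 0.0)
                 = F(5.48) - F(0.0)
                 = 0.899901 - 0.000000
                 = 0.899901

So there's approximately a 90.0% chance that X falls in this range.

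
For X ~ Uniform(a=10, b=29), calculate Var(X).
30.0833

We have X ~ Uniform(a=10, b=29).

For a Uniform distribution with a=10, b=29:
Var(X) = 30.0833

The variance measures the spread of the distribution around the mean.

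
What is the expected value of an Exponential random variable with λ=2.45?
0.4082

We have X ~ Exponential(λ=2.45).

For an Exponential distribution with λ=2.45:
E[X] = 0.4082

This is the expected (average) value of X.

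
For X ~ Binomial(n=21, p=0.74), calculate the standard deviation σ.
2.0101

We have X ~ Binomial(n=21, p=0.74).

For a Binomial distribution with n=21, p=0.74:
σ = √Var(X) = 2.0101

The standard deviation is the square root of the variance.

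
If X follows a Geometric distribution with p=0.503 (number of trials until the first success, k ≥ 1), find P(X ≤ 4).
0.938987

We have X ~ Geometric(p=0.503) (number of trials until the first success, k ≥ 1).

The CDF gives us P(X ≤ k).

Using the CDF:
P(X ≤ 4) = 0.938987

This means there's approximately a 93.9% chance that X is at most 4.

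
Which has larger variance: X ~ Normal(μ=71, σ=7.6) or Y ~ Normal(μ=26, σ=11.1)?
Y has larger variance (123.2100 > 57.7600)

Compute the variance for each distribution:

X ~ Normal(μ=71, σ=7.6):
Var(X) = 57.7600

Y ~ Normal(μ=26, σ=11.1):
Var(Y) = 123.2100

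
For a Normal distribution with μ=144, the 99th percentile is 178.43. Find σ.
σ = 14.8000

For X ~ Normal(μ, σ), the p-th percentile satisfies x = μ + z_p × σ,
where z_p = Φ⁻¹(p) is the standard normal quantile.

Step 1: z_{0.99} = Φ⁻¹(0.99) = 2.3263

Step 2: Solve for σ:
178.43 = 144 + 2.3263 × σ
σ = (178.43 - 144) / 2.3263
σ = 34.43 / 2.3263
σ = 14.8000

Verification: μ + z × σ = 144 + 2.3263 × 14.8000 = 178.43 ✓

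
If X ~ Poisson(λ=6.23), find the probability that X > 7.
0.288246

We have X ~ Poisson(λ=6.23).

P(X > 7) = 1 - P(X ≤ 7)
                = 1 - F(7)
                = 1 - 0.711754
                = 0.288246

So there's approximately a 28.8% chance that X exceeds 7.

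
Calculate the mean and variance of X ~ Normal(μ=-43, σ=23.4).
E[X] = -43.0000, Var(X) = 547.5600

We have X ~ Normal(μ=-43, σ=23.4).

For a Normal distribution with μ=-43, σ=23.4:

Expected value:
E[X] = -43.0000

Variance:
Var(X) = 547.5600

Standard deviation:
σ = √Var(X) = 23.4000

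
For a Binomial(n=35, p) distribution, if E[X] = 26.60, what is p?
p = 0.76

For a Binomial(n, p) distribution:
E[X] = n × p

Given n = 35 and E[X] = 26.60:
26.60 = 35 × p
p = 26.60 / 35 = 0.76

Verification: Binomial(35, 0.76) has E[X] = 26.60 ✓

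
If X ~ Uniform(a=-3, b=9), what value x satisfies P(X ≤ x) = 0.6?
4.2000

We have X ~ Uniform(a=-3, b=9).

We want to find x such that P(X ≤ x) = 0.6.

This is the 60th percentile, which means 60% of values fall below this point.

Using the inverse CDF (quantile function):
x = F⁻¹(0.6) = 4.2000

Verification: P(X ≤ 4.2000) = 0.6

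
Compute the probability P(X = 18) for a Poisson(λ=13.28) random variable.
0.044035

We have X ~ Poisson(λ=13.28).

For a Poisson distribution, the PMF gives us the probability of each outcome.

Using the PMF formula:
P(X = 18) = 0.044035

Rounded to 4 decimal places: 0.0440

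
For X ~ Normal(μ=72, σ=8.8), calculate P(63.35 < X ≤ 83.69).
0.745164

We have X ~ Normal(μ=72, σ=8.8).

To find P(63.35 < X ≤ 83.69), we use:
P(63.35 < X ≤ 83.69) = P(X ≤ 83.69) - P(X ≤ 63.35)
                 = F(83.69) - F(63.35)
                 = 0.907979 - 0.162815
                 = 0.745164

So there's approximately a 74.5% chance that X falls in this range.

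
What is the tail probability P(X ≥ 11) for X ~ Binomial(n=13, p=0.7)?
0.202478

We have X ~ Binomial(n=13, p=0.7).

For discrete distributions, P(X ≥ 11) = 1 - P(X ≤ 10).

P(X ≤ 10) = 0.797522
P(X ≥ 11) = 1 - 0.797522 = 0.202478

So there's approximately a 20.2% chance that X is at least 11.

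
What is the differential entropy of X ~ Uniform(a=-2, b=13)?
2.7081 nats

We have X ~ Uniform(a=-2, b=13).

The differential entropy measures the uncertainty or information content of the distribution.

For a Uniform distribution with a=-2, b=13:
h(X) = 2.7081 nats

(In bits, this would be 3.9069 bits.)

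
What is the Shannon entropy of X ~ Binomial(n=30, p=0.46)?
2.4230 nats

We have X ~ Binomial(n=30, p=0.46).

The Shannon entropy measures the uncertainty or information content of the distribution.

For a Binomial distribution with n=30, p=0.46:
H(X) = 2.4230 nats

(In bits, this would be 3.4957 bits.)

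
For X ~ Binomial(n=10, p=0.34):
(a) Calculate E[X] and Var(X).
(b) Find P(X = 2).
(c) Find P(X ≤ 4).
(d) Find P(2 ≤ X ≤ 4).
(a) E[X] = 3.4000, Var(X) = 2.2440
(b) P(X = 2) = 0.187293
(c) P(X ≤ 4) = 0.773013
(d) P(2 ≤ X ≤ 4) = 0.676537

We have X ~ Binomial(n=10, p=0.34).

(a) Moments:
E[X] = 3.4000
Var(X) = 2.2440
σ = √Var(X) = 1.4980

(b) Point probability using PMF:
P(X = 2) = 0.187293

(c) Cumulative probability using CDF:
P(X ≤ 4) = F(4) = 0.773013

(d) Range probability:
P(2 ≤ X ≤ 4) = P(X ≤ 4) - P(X ≤ 1)
                   = F(4) - F(1)
                   = 0.773013 - 0.096476
                   = 0.676537

This means approximately 67.7% of outcomes fall in the interval [2, 4].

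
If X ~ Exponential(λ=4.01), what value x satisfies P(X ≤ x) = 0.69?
0.2921

We have X ~ Exponential(λ=4.01).

We want to find x such that P(X ≤ x) = 0.69.

This is the 69th percentile, which means 69% of values fall below this point.

Using the inverse CDF (quantile function):
x = F⁻¹(0.69) = 0.2921

Verification: P(X ≤ 0.2921) = 0.69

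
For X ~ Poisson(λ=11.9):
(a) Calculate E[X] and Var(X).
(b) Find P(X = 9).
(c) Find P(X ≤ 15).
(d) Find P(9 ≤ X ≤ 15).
(a) E[X] = 11.9000, Var(X) = 11.9000
(b) P(X = 9) = 0.089548
(c) P(X ≤ 15) = 0.851564
(d) P(9 ≤ X ≤ 15) = 0.689874

We have X ~ Poisson(λ=11.9).

(a) Moments:
E[X] = 11.9000
Var(X) = 11.9000
σ = √Var(X) = 3.4496

(b) Point probability using PMF:
P(X = 9) = 0.089548

(c) Cumulative probability using CDF:
P(X ≤ 15) = F(15) = 0.851564

(d) Range probability:
P(9 ≤ X ≤ 15) = P(X ≤ 15) - P(X ≤ 8)
                   = F(15) - F(8)
                   = 0.851564 - 0.161690
                   = 0.689874

This means approximately 69.0% of outcomes fall in the interval [9, 15].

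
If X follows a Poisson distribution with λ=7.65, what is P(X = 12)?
0.039925

We have X ~ Poisson(λ=7.65).

For a Poisson distribution, the PMF gives us the probability of each outcome.

Using the PMF formula:
P(X = 12) = 0.039925

Rounded to 4 decimal places: 0.0399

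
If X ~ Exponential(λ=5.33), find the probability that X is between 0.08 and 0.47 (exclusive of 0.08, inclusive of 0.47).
0.571188

We have X ~ Exponential(λ=5.33).

To find P(0.08 < X ≤ 0.47), we use:
P(0.08 < X ≤ 0.47) = P(X ≤ 0.47) - P(X ≤ 0.08)
                 = F(0.47) - F(0.08)
                 = 0.918333 - 0.347145
                 = 0.571188

So there's approximately a 57.1% chance that X falls in this range.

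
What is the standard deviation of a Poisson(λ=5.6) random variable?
2.3664

We have X ~ Poisson(λ=5.6).

For a Poisson distribution with λ=5.6:
σ = √Var(X) = 2.3664

The standard deviation is the square root of the variance.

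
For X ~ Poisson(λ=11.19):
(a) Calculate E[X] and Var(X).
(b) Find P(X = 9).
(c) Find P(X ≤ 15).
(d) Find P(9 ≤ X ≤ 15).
(a) E[X] = 11.1900, Var(X) = 11.1900
(b) P(X = 9) = 0.104701
(c) P(X ≤ 15) = 0.896909
(d) P(9 ≤ X ≤ 15) = 0.681358

We have X ~ Poisson(λ=11.19).

(a) Moments:
E[X] = 11.1900
Var(X) = 11.1900
σ = √Var(X) = 3.3451

(b) Point probability using PMF:
P(X = 9) = 0.104701

(c) Cumulative probability using CDF:
P(X ≤ 15) = F(15) = 0.896909

(d) Range probability:
P(9 ≤ X ≤ 15) = P(X ≤ 15) - P(X ≤ 8)
                   = F(15) - F(8)
                   = 0.896909 - 0.215550
                   = 0.681358

This means approximately 68.1% of outcomes fall in the interval [9, 15].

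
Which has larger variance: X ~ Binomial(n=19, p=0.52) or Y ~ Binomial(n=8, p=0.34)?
X has larger variance (4.7424 > 1.7952)

Compute the variance for each distribution:

X ~ Binomial(n=19, p=0.52):
Var(X) = 4.7424

Y ~ Binomial(n=8, p=0.34):
Var(Y) = 1.7952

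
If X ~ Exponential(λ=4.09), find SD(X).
0.2445

We have X ~ Exponential(λ=4.09).

For an Exponential distribution with λ=4.09:
σ = √Var(X) = 0.2445

The standard deviation is the square root of the variance.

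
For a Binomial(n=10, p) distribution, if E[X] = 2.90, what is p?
p = 0.29

For a Binomial(n, p) distribution:
E[X] = n × p

Given n = 10 and E[X] = 2.90:
2.90 = 10 × p
p = 2.90 / 10 = 0.29

Verification: Binomial(10, 0.29) has E[X] = 2.90 ✓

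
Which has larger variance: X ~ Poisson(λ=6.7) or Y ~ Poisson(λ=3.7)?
X has larger variance (6.7000 > 3.7000)

Compute the variance for each distribution:

X ~ Poisson(λ=6.7):
Var(X) = 6.7000

Y ~ Poisson(λ=3.7):
Var(Y) = 3.7000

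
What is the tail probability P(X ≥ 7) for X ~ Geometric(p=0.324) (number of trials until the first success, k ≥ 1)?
0.095429

We have X ~ Geometric(p=0.324) (number of trials until the first success, k ≥ 1).

For discrete distributions, P(X ≥ 7) = 1 - P(X ≤ 6).

P(X ≤ 6) = 0.904571
P(X ≥ 7) = 1 - 0.904571 = 0.095429

So there's approximately a 9.5% chance that X is at least 7.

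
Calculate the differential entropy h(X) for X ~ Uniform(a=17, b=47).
3.4012 nats

We have X ~ Uniform(a=17, b=47).

The differential entropy measures the uncertainty or information content of the distribution.

For a Uniform distribution with a=17, b=47:
h(X) = 3.4012 nats

(In bits, this would be 4.9069 bits.)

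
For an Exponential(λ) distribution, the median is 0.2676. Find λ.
λ = 2.5902

For X ~ Exponential(λ), the CDF is F(x) = 1 - e^(-λx).
The median m satisfies F(m) = 0.5:
1 - e^(-λm) = 0.5
e^(-λm) = 0.5
λm = ln(2)
m = ln(2) / λ

Given m = 0.2676:
λ = ln(2) / 0.2676 = 0.693147 / 0.2676 = 2.5902

Verification: ln(2) / 2.5902 = 0.2676 ✓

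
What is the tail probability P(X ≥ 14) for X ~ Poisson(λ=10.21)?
0.151324

We have X ~ Poisson(λ=10.21).

For discrete distributions, P(X ≥ 14) = 1 - P(X ≤ 13).

P(X ≤ 13) = 0.848676
P(X ≥ 14) = 1 - 0.848676 = 0.151324

So there's approximately a 15.1% chance that X is at least 14.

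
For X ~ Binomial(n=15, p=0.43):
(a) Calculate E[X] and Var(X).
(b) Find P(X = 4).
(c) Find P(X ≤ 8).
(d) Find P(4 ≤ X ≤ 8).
(a) E[X] = 6.4500, Var(X) = 3.6765
(b) P(X = 4) = 0.096301
(c) P(X ≤ 8) = 0.857269
(d) P(4 ≤ X ≤ 8) = 0.799018

We have X ~ Binomial(n=15, p=0.43).

(a) Moments:
E[X] = 6.4500
Var(X) = 3.6765
σ = √Var(X) = 1.9174

(b) Point probability using PMF:
P(X = 4) = 0.096301

(c) Cumulative probability using CDF:
P(X ≤ 8) = F(8) = 0.857269

(d) Range probability:
P(4 ≤ X ≤ 8) = P(X ≤ 8) - P(X ≤ 3)
                   = F(8) - F(3)
                   = 0.857269 - 0.058251
                   = 0.799018

This means approximately 79.9% of outcomes fall in the interval [4, 8].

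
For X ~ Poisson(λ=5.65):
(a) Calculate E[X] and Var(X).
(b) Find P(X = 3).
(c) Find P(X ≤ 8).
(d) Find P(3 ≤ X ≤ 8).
(a) E[X] = 5.6500, Var(X) = 5.6500
(b) P(X = 3) = 0.105738
(c) P(X ≤ 8) = 0.881195
(d) P(3 ≤ X ≤ 8) = 0.801660

We have X ~ Poisson(λ=5.65).

(a) Moments:
E[X] = 5.6500
Var(X) = 5.6500
σ = √Var(X) = 2.3770

(b) Point probability using PMF:
P(X = 3) = 0.105738

(c) Cumulative probability using CDF:
P(X ≤ 8) = F(8) = 0.881195

(d) Range probability:
P(3 ≤ X ≤ 8) = P(X ≤ 8) - P(X ≤ 2)
                   = F(8) - F(2)
                   = 0.881195 - 0.079535
                   = 0.801660

This means approximately 80.2% of outcomes fall in the interval [3, 8].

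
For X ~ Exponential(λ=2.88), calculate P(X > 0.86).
0.084012

We have X ~ Exponential(λ=2.88).

P(X > 0.86) = 1 - P(X ≤ 0.86)
                = 1 - F(0.86)
                = 1 - 0.915988
                = 0.084012

So there's approximately a 8.4% chance that X exceeds 0.86.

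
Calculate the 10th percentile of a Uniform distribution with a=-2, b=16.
-0.2000

We have X ~ Uniform(a=-2, b=16).

We want to find x such that P(X ≤ x) = 0.1.

This is the 10th percentile, which means 10% of values fall below this point.

Using the inverse CDF (quantile function):
x = F⁻¹(0.1) = -0.2000

Verification: P(X ≤ -0.2000) = 0.1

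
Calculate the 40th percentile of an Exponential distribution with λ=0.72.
0.7095

We have X ~ Exponential(λ=0.72).

We want to find x such that P(X ≤ x) = 0.4.

This is the 40th percentile, which means 40% of values fall below this point.

Using the inverse CDF (quantile function):
x = F⁻¹(0.4) = 0.7095

Verification: P(X ≤ 0.7095) = 0.4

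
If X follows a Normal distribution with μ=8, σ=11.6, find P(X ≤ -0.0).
0.245206

We have X ~ Normal(μ=8, σ=11.6).

The CDF gives us P(X ≤ k).

Using the CDF:
P(X ≤ -0.0) = 0.245206

This means there's approximately a 24.5% chance that X is at most -0.0.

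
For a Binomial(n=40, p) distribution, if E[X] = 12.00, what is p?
p = 0.3

For a Binomial(n, p) distribution:
E[X] = n × p

Given n = 40 and E[X] = 12.00:
12.00 = 40 × p
p = 12.00 / 40 = 0.3

Verification: Binomial(40, 0.3) has E[X] = 12.00 ✓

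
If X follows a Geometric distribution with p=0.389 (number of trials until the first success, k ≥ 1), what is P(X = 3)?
0.145222

We have X ~ Geometric(p=0.389) (number of trials until the first success, k ≥ 1).

For a Geometric distribution, the PMF gives us the probability of each outcome.

Using the PMF formula:
P(X = 3) = 0.145222

Rounded to 4 decimal places: 0.1452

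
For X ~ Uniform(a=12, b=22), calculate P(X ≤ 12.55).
0.055000

We have X ~ Uniform(a=12, b=22).

The CDF gives us P(X ≤ k).

Using the CDF:
P(X ≤ 12.55) = 0.055000

This means there's approximately a 5.5% chance that X is at most 12.55.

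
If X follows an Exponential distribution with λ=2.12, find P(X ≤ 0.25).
0.411395

We have X ~ Exponential(λ=2.12).

The CDF gives us P(X ≤ k).

Using the CDF:
P(X ≤ 0.25) = 0.411395

This means there's approximately a 41.1% chance that X is at most 0.25.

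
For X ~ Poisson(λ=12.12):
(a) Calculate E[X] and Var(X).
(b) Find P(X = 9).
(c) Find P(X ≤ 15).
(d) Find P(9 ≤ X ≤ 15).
(a) E[X] = 12.1200, Var(X) = 12.1200
(b) P(X = 9) = 0.084744
(c) P(X ≤ 15) = 0.835599
(d) P(9 ≤ X ≤ 15) = 0.688278

We have X ~ Poisson(λ=12.12).

(a) Moments:
E[X] = 12.1200
Var(X) = 12.1200
σ = √Var(X) = 3.4814

(b) Point probability using PMF:
P(X = 9) = 0.084744

(c) Cumulative probability using CDF:
P(X ≤ 15) = F(15) = 0.835599

(d) Range probability:
P(9 ≤ X ≤ 15) = P(X ≤ 15) - P(X ≤ 8)
                   = F(15) - F(8)
                   = 0.835599 - 0.147321
                   = 0.688278

This means approximately 68.8% of outcomes fall in the interval [9, 15].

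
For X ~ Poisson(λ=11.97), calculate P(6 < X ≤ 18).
0.916752

We have X ~ Poisson(λ=11.97).

To find P(6 < X ≤ 18), we use:
P(6 < X ≤ 18) = P(X ≤ 18) - P(X ≤ 6)
                 = F(18) - F(6)
                 = 0.963344 - 0.046593
                 = 0.916752

So there's approximately a 91.7% chance that X falls in this range.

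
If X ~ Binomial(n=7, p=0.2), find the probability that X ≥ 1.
0.790285

We have X ~ Binomial(n=7, p=0.2).

For discrete distributions, P(X ≥ 1) = 1 - P(X ≤ 0).

P(X ≤ 0) = 0.209715
P(X ≥ 1) = 1 - 0.209715 = 0.790285

So there's approximately a 79.0% chance that X is at least 1.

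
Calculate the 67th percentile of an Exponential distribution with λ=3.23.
0.3432

We have X ~ Exponential(λ=3.23).

We want to find x such that P(X ≤ x) = 0.67.

This is the 67th percentile, which means 67% of values fall below this point.

Using the inverse CDF (quantile function):
x = F⁻¹(0.67) = 0.3432

Verification: P(X ≤ 0.3432) = 0.67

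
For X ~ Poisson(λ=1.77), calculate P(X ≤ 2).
0.738640

We have X ~ Poisson(λ=1.77).

The CDF gives us P(X ≤ k).

Using the CDF:
P(X ≤ 2) = 0.738640

This means there's approximately a 73.9% chance that X is at most 2.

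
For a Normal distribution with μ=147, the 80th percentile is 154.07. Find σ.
σ = 8.4005

For X ~ Normal(μ, σ), the p-th percentile satisfies x = μ + z_p × σ,
where z_p = Φ⁻¹(p) is the standard normal quantile.

Step 1: z_{0.8} = Φ⁻¹(0.8) = 0.8416

Step 2: Solve for σ:
154.07 = 147 + 0.8416 × σ
σ = (154.07 - 147) / 0.8416
σ = 7.07 / 0.8416
σ = 8.4005

Verification: μ + z × σ = 147 + 0.8416 × 8.4005 = 154.07 ✓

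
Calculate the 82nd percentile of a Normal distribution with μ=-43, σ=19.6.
-25.0588

We have X ~ Normal(μ=-43, σ=19.6).

We want to find x such that P(X ≤ x) = 0.82.

This is the 82nd percentile, which means 82% of values fall below this point.

Using the inverse CDF (quantile function):
x = F⁻¹(0.82) = -25.0588

Verification: P(X ≤ -25.0588) = 0.82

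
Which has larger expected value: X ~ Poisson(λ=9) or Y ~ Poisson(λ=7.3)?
X has larger mean (9.0000 > 7.3000)

Compute the expected value for each distribution:

X ~ Poisson(λ=9):
E[X] = 9.0000

Y ~ Poisson(λ=7.3):
E[Y] = 7.3000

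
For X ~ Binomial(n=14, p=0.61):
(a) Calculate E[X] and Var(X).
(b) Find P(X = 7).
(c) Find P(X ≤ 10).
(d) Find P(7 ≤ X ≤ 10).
(a) E[X] = 8.5400, Var(X) = 3.3306
(b) P(X = 7) = 0.148016
(c) P(X ≤ 10) = 0.859477
(d) P(7 ≤ X ≤ 10) = 0.727012

We have X ~ Binomial(n=14, p=0.61).

(a) Moments:
E[X] = 8.5400
Var(X) = 3.3306
σ = √Var(X) = 1.8250

(b) Point probability using PMF:
P(X = 7) = 0.148016

(c) Cumulative probability using CDF:
P(X ≤ 10) = F(10) = 0.859477

(d) Range probability:
P(7 ≤ X ≤ 10) = P(X ≤ 10) - P(X ≤ 6)
                   = F(10) - F(6)
                   = 0.859477 - 0.132465
                   = 0.727012

This means approximately 72.7% of outcomes fall in the interval [7, 10].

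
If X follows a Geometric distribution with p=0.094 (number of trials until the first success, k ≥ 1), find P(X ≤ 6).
0.446944

We have X ~ Geometric(p=0.094) (number of trials until the first success, k ≥ 1).

The CDF gives us P(X ≤ k).

Using the CDF:
P(X ≤ 6) = 0.446944

This means there's approximately a 44.7% chance that X is at most 6.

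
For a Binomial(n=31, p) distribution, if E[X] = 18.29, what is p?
p = 0.59

For a Binomial(n, p) distribution:
E[X] = n × p

Given n = 31 and E[X] = 18.29:
18.29 = 31 × p
p = 18.29 / 31 = 0.59

Verification: Binomial(31, 0.59) has E[X] = 18.29 ✓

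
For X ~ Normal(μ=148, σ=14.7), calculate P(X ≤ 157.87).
0.749026

We have X ~ Normal(μ=148, σ=14.7).

The CDF gives us P(X ≤ k).

Using the CDF:
P(X ≤ 157.87) = 0.749026

This means there's approximately a 74.9% chance that X is at most 157.87.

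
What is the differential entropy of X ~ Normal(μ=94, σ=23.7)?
4.5844 nats

We have X ~ Normal(μ=94, σ=23.7).

The differential entropy measures the uncertainty or information content of the distribution.

For a Normal distribution with μ=94, σ=23.7:
h(X) = 4.5844 nats

(In bits, this would be 6.6139 bits.)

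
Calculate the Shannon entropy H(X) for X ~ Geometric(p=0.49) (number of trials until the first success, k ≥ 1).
1.4142 nats

We have X ~ Geometric(p=0.49) (number of trials until the first success, k ≥ 1).

The Shannon entropy measures the uncertainty or information content of the distribution.

For a Geometric distribution with p=0.49 (number of trials until the first success, k ≥ 1):
H(X) = 1.4142 nats

(In bits, this would be 2.0402 bits.)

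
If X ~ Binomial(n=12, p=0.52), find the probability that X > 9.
0.026702

We have X ~ Binomial(n=12, p=0.52).

P(X > 9) = 1 - P(X ≤ 9)
                = 1 - F(9)
                = 1 - 0.973298
                = 0.026702

So there's approximately a 2.7% chance that X exceeds 9.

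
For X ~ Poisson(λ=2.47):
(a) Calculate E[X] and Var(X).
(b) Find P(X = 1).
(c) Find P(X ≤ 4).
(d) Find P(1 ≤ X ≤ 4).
(a) E[X] = 2.4700, Var(X) = 2.4700
(b) P(X = 1) = 0.208925
(c) P(X ≤ 4) = 0.895150
(d) P(1 ≤ X ≤ 4) = 0.810565

We have X ~ Poisson(λ=2.47).

(a) Moments:
E[X] = 2.4700
Var(X) = 2.4700
σ = √Var(X) = 1.5716

(b) Point probability using PMF:
P(X = 1) = 0.208925

(c) Cumulative probability using CDF:
P(X ≤ 4) = F(4) = 0.895150

(d) Range probability:
P(1 ≤ X ≤ 4) = P(X ≤ 4) - P(X ≤ 0)
                   = F(4) - F(0)
                   = 0.895150 - 0.084585
                   = 0.810565

This means approximately 81.1% of outcomes fall in the interval [1, 4].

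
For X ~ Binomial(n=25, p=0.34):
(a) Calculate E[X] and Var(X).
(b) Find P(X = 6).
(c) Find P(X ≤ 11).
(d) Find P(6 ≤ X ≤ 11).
(a) E[X] = 8.5000, Var(X) = 5.6100
(b) P(X = 6) = 0.101959
(c) P(X ≤ 11) = 0.895593
(d) P(6 ≤ X ≤ 11) = 0.796208

We have X ~ Binomial(n=25, p=0.34).

(a) Moments:
E[X] = 8.5000
Var(X) = 5.6100
σ = √Var(X) = 2.3685

(b) Point probability using PMF:
P(X = 6) = 0.101959

(c) Cumulative probability using CDF:
P(X ≤ 11) = F(11) = 0.895593

(d) Range probability:
P(6 ≤ X ≤ 11) = P(X ≤ 11) - P(X ≤ 5)
                   = F(11) - F(5)
                   = 0.895593 - 0.099385
                   = 0.796208

This means approximately 79.6% of outcomes fall in the interval [6, 11].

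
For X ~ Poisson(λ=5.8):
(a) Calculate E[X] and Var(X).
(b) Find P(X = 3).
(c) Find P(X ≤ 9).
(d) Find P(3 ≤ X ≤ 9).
(a) E[X] = 5.8000, Var(X) = 5.8000
(b) P(X = 3) = 0.098452
(c) P(X ≤ 9) = 0.929156
(d) P(3 ≤ X ≤ 9) = 0.857645

We have X ~ Poisson(λ=5.8).

(a) Moments:
E[X] = 5.8000
Var(X) = 5.8000
σ = √Var(X) = 2.4083

(b) Point probability using PMF:
P(X = 3) = 0.098452

(c) Cumulative probability using CDF:
P(X ≤ 9) = F(9) = 0.929156

(d) Range probability:
P(3 ≤ X ≤ 9) = P(X ≤ 9) - P(X ≤ 2)
                   = F(9) - F(2)
                   = 0.929156 - 0.071511
                   = 0.857645

This means approximately 85.8% of outcomes fall in the interval [3, 9].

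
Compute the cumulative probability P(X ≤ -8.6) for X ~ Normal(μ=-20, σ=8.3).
0.915201

We have X ~ Normal(μ=-20, σ=8.3).

The CDF gives us P(X ≤ k).

Using the CDF:
P(X ≤ -8.6) = 0.915201

This means there's approximately a 91.5% chance that X is at most -8.6.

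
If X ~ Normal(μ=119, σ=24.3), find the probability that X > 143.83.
0.153435

We have X ~ Normal(μ=119, σ=24.3).

P(X > 143.83) = 1 - P(X ≤ 143.83)
                = 1 - F(143.83)
                = 1 - 0.846565
                = 0.153435

So there's approximately a 15.3% chance that X exceeds 143.83.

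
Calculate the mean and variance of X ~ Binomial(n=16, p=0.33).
E[X] = 5.2800, Var(X) = 3.5376

We have X ~ Binomial(n=16, p=0.33).

For a Binomial distribution with n=16, p=0.33:

Expected value:
E[X] = 5.2800

Variance:
Var(X) = 3.5376

Standard deviation:
σ = √Var(X) = 1.8809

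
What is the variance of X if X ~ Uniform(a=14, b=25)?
10.0833

We have X ~ Uniform(a=14, b=25).

For a Uniform distribution with a=14, b=25:
Var(X) = 10.0833

The variance measures the spread of the distribution around the mean.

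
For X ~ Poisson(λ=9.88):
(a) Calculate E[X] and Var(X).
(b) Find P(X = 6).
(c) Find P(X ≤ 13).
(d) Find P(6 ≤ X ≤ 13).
(a) E[X] = 9.8800, Var(X) = 9.8800
(b) P(X = 6) = 0.066127
(c) P(X ≤ 13) = 0.873055
(d) P(6 ≤ X ≤ 13) = 0.801291

We have X ~ Poisson(λ=9.88).

(a) Moments:
E[X] = 9.8800
Var(X) = 9.8800
σ = √Var(X) = 3.1432

(b) Point probability using PMF:
P(X = 6) = 0.066127

(c) Cumulative probability using CDF:
P(X ≤ 13) = F(13) = 0.873055

(d) Range probability:
P(6 ≤ X ≤ 13) = P(X ≤ 13) - P(X ≤ 5)
                   = F(13) - F(5)
                   = 0.873055 - 0.071764
                   = 0.801291

This means approximately 80.1% of outcomes fall in the interval [6, 13].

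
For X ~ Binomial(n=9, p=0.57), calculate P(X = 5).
0.259190

We have X ~ Binomial(n=9, p=0.57).

For a Binomial distribution, the PMF gives us the probability of each outcome.

Using the PMF formula:
P(X = 5) = 0.259190

Rounded to 4 decimal places: 0.2592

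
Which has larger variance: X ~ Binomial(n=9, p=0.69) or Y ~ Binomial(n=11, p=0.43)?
Y has larger variance (2.6961 > 1.9251)

Compute the variance for each distribution:

X ~ Binomial(n=9, p=0.69):
Var(X) = 1.9251

Y ~ Binomial(n=11, p=0.43):
Var(Y) = 2.6961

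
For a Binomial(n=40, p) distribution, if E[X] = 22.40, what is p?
p = 0.56

For a Binomial(n, p) distribution:
E[X] = n × p

Given n = 40 and E[X] = 22.40:
22.40 = 40 × p
p = 22.40 / 40 = 0.56

Verification: Binomial(40, 0.56) has E[X] = 22.40 ✓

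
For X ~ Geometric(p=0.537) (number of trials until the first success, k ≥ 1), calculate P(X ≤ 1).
0.537000

We have X ~ Geometric(p=0.537) (number of trials until the first success, k ≥ 1).

The CDF gives us P(X ≤ k).

Using the CDF:
P(X ≤ 1) = 0.537000

This means there's approximately a 53.7% chance that X is at most 1.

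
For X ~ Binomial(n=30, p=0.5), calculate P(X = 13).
0.111535

We have X ~ Binomial(n=30, p=0.5).

For a Binomial distribution, the PMF gives us the probability of each outcome.

Using the PMF formula:
P(X = 13) = 0.111535

Rounded to 4 decimal places: 0.1115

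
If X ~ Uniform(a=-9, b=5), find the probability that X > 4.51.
0.035000

We have X ~ Uniform(a=-9, b=5).

P(X > 4.51) = 1 - P(X ≤ 4.51)
                = 1 - F(4.51)
                = 1 - 0.965000
                = 0.035000

So there's approximately a 3.5% chance that X exceeds 4.51.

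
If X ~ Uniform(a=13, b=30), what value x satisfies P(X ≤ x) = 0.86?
27.6200

We have X ~ Uniform(a=13, b=30).

We want to find x such that P(X ≤ x) = 0.86.

This is the 86th percentile, which means 86% of values fall below this point.

Using the inverse CDF (quantile function):
x = F⁻¹(0.86) = 27.6200

Verification: P(X ≤ 27.6200) = 0.86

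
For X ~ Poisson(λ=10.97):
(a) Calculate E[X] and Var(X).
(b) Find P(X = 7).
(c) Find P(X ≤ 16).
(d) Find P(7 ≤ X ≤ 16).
(a) E[X] = 10.9700, Var(X) = 10.9700
(b) P(X = 7) = 0.065284
(c) P(X ≤ 16) = 0.945169
(d) P(7 ≤ X ≤ 16) = 0.865313

We have X ~ Poisson(λ=10.97).

(a) Moments:
E[X] = 10.9700
Var(X) = 10.9700
σ = √Var(X) = 3.3121

(b) Point probability using PMF:
P(X = 7) = 0.065284

(c) Cumulative probability using CDF:
P(X ≤ 16) = F(16) = 0.945169

(d) Range probability:
P(7 ≤ X ≤ 16) = P(X ≤ 16) - P(X ≤ 6)
                   = F(16) - F(6)
                   = 0.945169 - 0.079856
                   = 0.865313

This means approximately 86.5% of outcomes fall in the interval [7, 16].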